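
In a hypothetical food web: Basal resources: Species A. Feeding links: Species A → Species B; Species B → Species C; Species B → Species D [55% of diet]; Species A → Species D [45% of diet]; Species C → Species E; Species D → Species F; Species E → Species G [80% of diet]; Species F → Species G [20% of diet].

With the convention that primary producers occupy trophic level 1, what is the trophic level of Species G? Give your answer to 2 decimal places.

4.91

Species B: 1 + 1 = 2
Species C: 1 + 2 = 3
Species D: 1 + (0.55×2 + 0.45×1) = 2.55
Species E: 1 + 3 = 4
Species F: 1 + 2.55 = 3.55
Species G: 1 + (0.8×4 + 0.2×3.55) = 4.91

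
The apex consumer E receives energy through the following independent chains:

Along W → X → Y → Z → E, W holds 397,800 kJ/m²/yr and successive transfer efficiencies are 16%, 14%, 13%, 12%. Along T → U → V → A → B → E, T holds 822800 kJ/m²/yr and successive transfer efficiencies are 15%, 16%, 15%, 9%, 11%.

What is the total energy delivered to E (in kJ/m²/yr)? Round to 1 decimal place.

168.3 kJ/m²/yr

Via W: 397800 × 0.16 × 0.14 × 0.13 × 0.12 = 139.007232 kJ/m²/yr
Via T: 822800 × 0.15 × 0.16 × 0.15 × 0.09 × 0.11 = 29.324592 kJ/m²/yr
Total at E: 139.007232 + 29.324592 = 168.331824 kJ/m²/yr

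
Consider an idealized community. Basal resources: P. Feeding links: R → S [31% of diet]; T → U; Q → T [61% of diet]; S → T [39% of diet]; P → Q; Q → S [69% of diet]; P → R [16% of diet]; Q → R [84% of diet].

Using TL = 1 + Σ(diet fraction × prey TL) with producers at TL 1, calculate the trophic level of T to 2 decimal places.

Q: 1 + 1 = 2
R: 1 + (0.16×1 + 0.84×2) = 2.84
S: 1 + (0.31×2.84 + 0.69×2) = 3.2604
T: 1 + (0.61×2 + 0.39×3.2604) = 3.491556
U: 1 + 3.491556 = 4.491556

3.49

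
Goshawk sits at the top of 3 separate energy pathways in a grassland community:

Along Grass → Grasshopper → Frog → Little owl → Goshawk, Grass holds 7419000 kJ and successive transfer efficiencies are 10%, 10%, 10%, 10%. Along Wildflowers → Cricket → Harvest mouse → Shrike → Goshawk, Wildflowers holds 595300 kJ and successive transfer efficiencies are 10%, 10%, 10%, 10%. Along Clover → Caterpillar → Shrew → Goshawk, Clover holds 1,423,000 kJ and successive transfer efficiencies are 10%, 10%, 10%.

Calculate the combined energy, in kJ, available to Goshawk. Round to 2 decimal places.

Via Grass: 7419000 × 0.1 × 0.1 × 0.1 × 0.1 = 741.9 kJ
Via Wildflowers: 595300 × 0.1 × 0.1 × 0.1 × 0.1 = 59.53 kJ
Via Clover: 1423000 × 0.1 × 0.1 × 0.1 = 1423 kJ
Total at Goshawk: 741.9 + 59.53 + 1423 = 2224.43 kJ

2224.43 kJ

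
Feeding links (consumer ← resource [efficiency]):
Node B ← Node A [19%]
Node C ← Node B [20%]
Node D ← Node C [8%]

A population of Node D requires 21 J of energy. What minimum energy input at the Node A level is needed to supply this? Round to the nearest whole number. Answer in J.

6908 J

Cumulative transfer efficiency: 0.19 × 0.2 × 0.08 = 0.00304
Node A energy = 21 / 0.00304 = 6908 J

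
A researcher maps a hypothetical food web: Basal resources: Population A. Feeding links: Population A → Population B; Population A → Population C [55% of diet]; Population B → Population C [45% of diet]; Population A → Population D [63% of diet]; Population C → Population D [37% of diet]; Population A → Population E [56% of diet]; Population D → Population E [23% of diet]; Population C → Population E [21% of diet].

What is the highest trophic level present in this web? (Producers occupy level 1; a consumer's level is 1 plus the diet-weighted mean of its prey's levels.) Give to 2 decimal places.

2.66

Population B: 1 + 1 = 2
Population C: 1 + (0.55×1 + 0.45×2) = 2.45
Population D: 1 + (0.63×1 + 0.37×2.45) = 2.5365
Population E: 1 + (0.56×1 + 0.23×2.5365 + 0.21×2.45) = 2.657895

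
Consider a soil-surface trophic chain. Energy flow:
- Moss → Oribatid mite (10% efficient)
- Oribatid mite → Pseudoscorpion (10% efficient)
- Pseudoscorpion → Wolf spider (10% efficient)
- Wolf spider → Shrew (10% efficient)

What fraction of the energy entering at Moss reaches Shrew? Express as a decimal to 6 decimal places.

0.000100

Product of link efficiencies: 0.1 × 0.1 × 0.1 × 0.1 = 0.0001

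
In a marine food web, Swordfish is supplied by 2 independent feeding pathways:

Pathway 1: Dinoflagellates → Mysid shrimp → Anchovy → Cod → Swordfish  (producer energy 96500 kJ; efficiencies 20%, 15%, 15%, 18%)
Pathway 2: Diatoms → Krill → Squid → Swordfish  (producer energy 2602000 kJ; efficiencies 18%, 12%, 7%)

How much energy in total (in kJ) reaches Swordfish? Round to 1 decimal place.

4012.4 kJ

Pathway 1: 96500 × 0.2 × 0.15 × 0.15 × 0.18 = 78.165 kJ
Pathway 2: 2602000 × 0.18 × 0.12 × 0.07 = 3934.224 kJ
Total at Swordfish: 78.165 + 3934.224 = 4012.389 kJ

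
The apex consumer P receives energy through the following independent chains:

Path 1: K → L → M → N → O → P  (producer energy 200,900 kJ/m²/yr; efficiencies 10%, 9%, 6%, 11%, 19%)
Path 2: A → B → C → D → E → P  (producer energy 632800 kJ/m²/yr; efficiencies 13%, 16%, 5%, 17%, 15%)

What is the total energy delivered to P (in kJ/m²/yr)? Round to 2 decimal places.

Path 1: 200900 × 0.1 × 0.09 × 0.06 × 0.11 × 0.19 = 2.2673574 kJ/m²/yr
Path 2: 632800 × 0.13 × 0.16 × 0.05 × 0.17 × 0.15 = 16.781856 kJ/m²/yr
Total at P: 2.2673574 + 16.781856 = 19.0492134 kJ/m²/yr

19.05 kJ/m²/yr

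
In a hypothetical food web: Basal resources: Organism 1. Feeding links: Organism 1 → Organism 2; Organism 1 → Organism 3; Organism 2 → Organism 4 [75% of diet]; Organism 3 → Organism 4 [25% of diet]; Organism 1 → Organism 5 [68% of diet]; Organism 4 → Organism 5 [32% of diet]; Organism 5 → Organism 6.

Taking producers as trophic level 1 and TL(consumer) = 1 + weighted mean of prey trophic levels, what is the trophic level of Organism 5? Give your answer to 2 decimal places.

Organism 2: 1 + 1 = 2
Organism 3: 1 + 1 = 2
Organism 4: 1 + (0.75×2 + 0.25×2) = 3
Organism 5: 1 + (0.68×1 + 0.32×3) = 2.64
Organism 6: 1 + 2.64 = 3.64

2.64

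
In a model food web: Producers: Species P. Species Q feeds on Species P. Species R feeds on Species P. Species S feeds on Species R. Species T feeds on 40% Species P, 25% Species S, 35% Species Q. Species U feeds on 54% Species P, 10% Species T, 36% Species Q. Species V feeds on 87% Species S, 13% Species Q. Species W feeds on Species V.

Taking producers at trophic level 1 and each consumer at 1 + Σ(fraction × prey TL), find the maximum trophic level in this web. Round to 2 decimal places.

4.87

Species Q: 1 + 1 = 2
Species R: 1 + 1 = 2
Species S: 1 + 2 = 3
Species T: 1 + (0.4×1 + 0.25×3 + 0.35×2) = 2.85
Species U: 1 + (0.54×1 + 0.1×2.85 + 0.36×2) = 2.545
Species V: 1 + (0.87×3 + 0.13×2) = 3.87
Species W: 1 + 3.87 = 4.87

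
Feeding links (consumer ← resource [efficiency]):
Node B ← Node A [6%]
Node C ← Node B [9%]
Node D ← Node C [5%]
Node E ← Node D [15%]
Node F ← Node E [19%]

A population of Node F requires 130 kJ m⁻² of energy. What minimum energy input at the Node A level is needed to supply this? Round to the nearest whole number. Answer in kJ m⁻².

16894087 kJ m⁻²

Cumulative transfer efficiency: 0.06 × 0.09 × 0.05 × 0.15 × 0.19 = 0.000007695
Node A energy = 130 / 0.000007695 = 16894087 kJ m⁻²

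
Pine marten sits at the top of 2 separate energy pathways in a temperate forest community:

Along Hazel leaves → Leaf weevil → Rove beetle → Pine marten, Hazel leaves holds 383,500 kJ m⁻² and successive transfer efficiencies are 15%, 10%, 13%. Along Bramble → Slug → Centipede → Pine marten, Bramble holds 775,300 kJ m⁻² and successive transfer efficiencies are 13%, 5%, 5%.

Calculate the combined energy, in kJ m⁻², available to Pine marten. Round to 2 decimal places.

999.80 kJ m⁻²

Via Hazel leaves: 383500 × 0.15 × 0.1 × 0.13 = 747.825 kJ m⁻²
Via Bramble: 775300 × 0.13 × 0.05 × 0.05 = 251.9725 kJ m⁻²
Total at Pine marten: 747.825 + 251.9725 = 999.7975 kJ m⁻²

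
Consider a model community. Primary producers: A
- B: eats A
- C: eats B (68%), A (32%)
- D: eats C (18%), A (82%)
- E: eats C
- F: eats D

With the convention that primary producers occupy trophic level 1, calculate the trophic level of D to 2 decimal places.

2.30

B: 1 + 1 = 2
C: 1 + (0.68×2 + 0.32×1) = 2.68
D: 1 + (0.18×2.68 + 0.82×1) = 2.3024
E: 1 + 2.68 = 3.68
F: 1 + 2.3024 = 3.3024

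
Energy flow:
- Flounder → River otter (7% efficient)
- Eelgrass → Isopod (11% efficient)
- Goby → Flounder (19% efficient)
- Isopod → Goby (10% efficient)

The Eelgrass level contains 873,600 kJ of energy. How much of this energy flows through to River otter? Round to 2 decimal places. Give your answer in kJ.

Isopod: 873600 × 0.11 = 96096 kJ
Goby: 96096 × 0.1 = 9609.6 kJ
Flounder: 9609.6 × 0.19 = 1825.824 kJ
River otter: 1825.824 × 0.07 = 127.80768 kJ

127.81 kJ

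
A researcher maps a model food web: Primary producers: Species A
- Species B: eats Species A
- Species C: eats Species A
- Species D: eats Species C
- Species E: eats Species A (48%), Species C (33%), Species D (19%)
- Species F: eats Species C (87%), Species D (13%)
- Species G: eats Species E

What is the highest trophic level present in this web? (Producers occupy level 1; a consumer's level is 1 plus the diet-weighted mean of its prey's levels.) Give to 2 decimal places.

Species B: 1 + 1 = 2
Species C: 1 + 1 = 2
Species D: 1 + 2 = 3
Species E: 1 + (0.48×1 + 0.33×2 + 0.19×3) = 2.71
Species F: 1 + (0.87×2 + 0.13×3) = 3.13
Species G: 1 + 2.71 = 3.71

3.71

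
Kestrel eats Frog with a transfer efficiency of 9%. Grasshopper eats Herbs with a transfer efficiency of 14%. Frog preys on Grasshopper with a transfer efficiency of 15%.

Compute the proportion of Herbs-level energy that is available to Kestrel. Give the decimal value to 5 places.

0.00189

Product of link efficiencies: 0.14 × 0.15 × 0.09 = 0.00189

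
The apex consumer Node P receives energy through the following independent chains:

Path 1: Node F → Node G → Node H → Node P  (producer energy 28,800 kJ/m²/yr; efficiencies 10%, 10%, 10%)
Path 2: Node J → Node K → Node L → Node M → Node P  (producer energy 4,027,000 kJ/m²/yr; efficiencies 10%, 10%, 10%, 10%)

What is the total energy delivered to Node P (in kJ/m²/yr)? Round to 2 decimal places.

431.50 kJ/m²/yr

Path 1: 28800 × 0.1 × 0.1 × 0.1 = 28.8 kJ/m²/yr
Path 2: 4027000 × 0.1 × 0.1 × 0.1 × 0.1 = 402.7 kJ/m²/yr
Total at Node P: 28.8 + 402.7 = 431.5 kJ/m²/yr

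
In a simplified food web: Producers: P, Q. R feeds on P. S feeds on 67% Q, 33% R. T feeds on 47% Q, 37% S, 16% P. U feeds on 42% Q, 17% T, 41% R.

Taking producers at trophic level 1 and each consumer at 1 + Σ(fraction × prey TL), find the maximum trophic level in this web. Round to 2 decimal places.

2.66

R: 1 + 1 = 2
S: 1 + (0.67×1 + 0.33×2) = 2.33
T: 1 + (0.47×1 + 0.37×2.33 + 0.16×1) = 2.4921
U: 1 + (0.42×1 + 0.17×2.4921 + 0.41×2) = 2.663657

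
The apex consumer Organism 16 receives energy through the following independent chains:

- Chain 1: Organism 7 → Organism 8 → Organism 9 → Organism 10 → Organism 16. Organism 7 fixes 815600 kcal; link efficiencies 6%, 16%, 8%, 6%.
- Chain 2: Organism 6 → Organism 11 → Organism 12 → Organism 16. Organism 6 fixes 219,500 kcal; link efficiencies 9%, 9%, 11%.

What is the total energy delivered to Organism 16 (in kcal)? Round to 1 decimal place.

Chain 1: 815600 × 0.06 × 0.16 × 0.08 × 0.06 = 37.582848 kcal
Chain 2: 219500 × 0.09 × 0.09 × 0.11 = 195.5745 kcal
Total at Organism 16: 37.582848 + 195.5745 = 233.157348 kcal

233.2 kcal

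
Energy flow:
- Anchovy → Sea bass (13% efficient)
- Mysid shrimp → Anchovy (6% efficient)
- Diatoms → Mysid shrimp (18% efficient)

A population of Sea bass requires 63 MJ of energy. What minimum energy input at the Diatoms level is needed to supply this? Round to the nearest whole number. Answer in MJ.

Cumulative transfer efficiency: 0.18 × 0.06 × 0.13 = 0.001404
Diatoms energy = 63 / 0.001404 = 44872 MJ

44872 MJ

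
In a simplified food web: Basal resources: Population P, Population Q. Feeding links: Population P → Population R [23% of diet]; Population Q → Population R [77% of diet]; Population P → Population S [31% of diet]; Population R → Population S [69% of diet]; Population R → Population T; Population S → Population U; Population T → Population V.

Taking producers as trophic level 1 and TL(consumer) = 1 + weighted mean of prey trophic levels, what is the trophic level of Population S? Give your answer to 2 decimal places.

Population R: 1 + (0.23×1 + 0.77×1) = 2
Population S: 1 + (0.31×1 + 0.69×2) = 2.69
Population T: 1 + 2 = 3
Population U: 1 + 2.69 = 3.69
Population V: 1 + 3 = 4

2.69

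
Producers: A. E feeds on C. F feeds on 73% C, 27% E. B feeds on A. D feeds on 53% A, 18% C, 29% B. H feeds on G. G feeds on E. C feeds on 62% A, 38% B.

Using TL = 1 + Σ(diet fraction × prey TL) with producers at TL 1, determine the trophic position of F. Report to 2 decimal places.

3.65

B: 1 + 1 = 2
C: 1 + (0.62×1 + 0.38×2) = 2.38
D: 1 + (0.53×1 + 0.18×2.38 + 0.29×2) = 2.5384
E: 1 + 2.38 = 3.38
F: 1 + (0.73×2.38 + 0.27×3.38) = 3.65
G: 1 + 3.38 = 4.38
H: 1 + 4.38 = 5.38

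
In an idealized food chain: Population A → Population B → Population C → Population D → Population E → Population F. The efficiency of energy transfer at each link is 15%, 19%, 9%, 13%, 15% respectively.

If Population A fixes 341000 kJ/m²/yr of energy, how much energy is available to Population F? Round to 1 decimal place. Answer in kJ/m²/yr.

Population B: 341000 × 0.15 = 51150 kJ/m²/yr
Population C: 51150 × 0.19 = 9718.5 kJ/m²/yr
Population D: 9718.5 × 0.09 = 874.665 kJ/m²/yr
Population E: 874.665 × 0.13 = 113.70645 kJ/m²/yr
Population F: 113.70645 × 0.15 = 17.0559675 kJ/m²/yr

17.1 kJ/m²/yr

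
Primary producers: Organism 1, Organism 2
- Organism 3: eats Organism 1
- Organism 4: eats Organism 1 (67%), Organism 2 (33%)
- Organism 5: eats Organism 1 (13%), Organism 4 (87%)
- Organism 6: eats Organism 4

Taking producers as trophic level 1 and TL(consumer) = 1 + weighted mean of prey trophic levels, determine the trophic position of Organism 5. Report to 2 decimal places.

Organism 3: 1 + 1 = 2
Organism 4: 1 + (0.67×1 + 0.33×1) = 2
Organism 5: 1 + (0.13×1 + 0.87×2) = 2.87
Organism 6: 1 + 2 = 3

2.87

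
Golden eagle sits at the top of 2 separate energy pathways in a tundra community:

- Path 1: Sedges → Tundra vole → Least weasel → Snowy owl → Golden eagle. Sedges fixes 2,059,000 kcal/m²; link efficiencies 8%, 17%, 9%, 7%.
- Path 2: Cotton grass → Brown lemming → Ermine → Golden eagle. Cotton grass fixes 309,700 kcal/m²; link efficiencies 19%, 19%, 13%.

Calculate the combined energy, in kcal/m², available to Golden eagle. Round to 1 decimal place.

1629.8 kcal/m²

Path 1: 2059000 × 0.08 × 0.17 × 0.09 × 0.07 = 176.41512 kcal/m²
Path 2: 309700 × 0.19 × 0.19 × 0.13 = 1453.4221 kcal/m²
Total at Golden eagle: 176.41512 + 1453.4221 = 1629.83722 kcal/m²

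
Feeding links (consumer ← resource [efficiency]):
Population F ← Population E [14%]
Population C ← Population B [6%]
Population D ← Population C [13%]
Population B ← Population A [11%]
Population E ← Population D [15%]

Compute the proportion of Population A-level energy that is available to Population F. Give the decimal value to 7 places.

0.0000180

Product of link efficiencies: 0.11 × 0.06 × 0.13 × 0.15 × 0.14 = 0.000018018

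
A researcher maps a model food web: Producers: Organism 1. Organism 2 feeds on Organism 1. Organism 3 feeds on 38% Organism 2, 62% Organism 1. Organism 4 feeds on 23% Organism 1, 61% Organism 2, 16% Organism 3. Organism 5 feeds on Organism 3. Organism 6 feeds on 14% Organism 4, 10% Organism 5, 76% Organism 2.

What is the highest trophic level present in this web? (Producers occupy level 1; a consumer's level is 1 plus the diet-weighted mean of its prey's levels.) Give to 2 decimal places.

Organism 2: 1 + 1 = 2
Organism 3: 1 + (0.38×2 + 0.62×1) = 2.38
Organism 4: 1 + (0.23×1 + 0.61×2 + 0.16×2.38) = 2.8308
Organism 5: 1 + 2.38 = 3.38
Organism 6: 1 + (0.14×2.8308 + 0.1×3.38 + 0.76×2) = 3.254312

3.38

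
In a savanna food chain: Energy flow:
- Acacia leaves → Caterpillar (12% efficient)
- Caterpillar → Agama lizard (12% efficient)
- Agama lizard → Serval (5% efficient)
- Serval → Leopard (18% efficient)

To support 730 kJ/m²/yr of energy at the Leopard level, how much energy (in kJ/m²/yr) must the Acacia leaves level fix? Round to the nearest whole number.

5632716 kJ/m²/yr

Cumulative transfer efficiency: 0.12 × 0.12 × 0.05 × 0.18 = 0.0001296
Acacia leaves energy = 730 / 0.0001296 = 5632716 kJ/m²/yr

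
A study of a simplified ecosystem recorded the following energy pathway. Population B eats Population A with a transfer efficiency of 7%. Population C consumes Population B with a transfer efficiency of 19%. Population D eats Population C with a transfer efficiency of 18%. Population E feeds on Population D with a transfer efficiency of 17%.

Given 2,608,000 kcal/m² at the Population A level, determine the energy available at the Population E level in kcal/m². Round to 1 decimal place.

Population B: 2608000 × 0.07 = 182560 kcal/m²
Population C: 182560 × 0.19 = 34686.4 kcal/m²
Population D: 34686.4 × 0.18 = 6243.552 kcal/m²
Population E: 6243.552 × 0.17 = 1061.40384 kcal/m²

1061.4 kcal/m²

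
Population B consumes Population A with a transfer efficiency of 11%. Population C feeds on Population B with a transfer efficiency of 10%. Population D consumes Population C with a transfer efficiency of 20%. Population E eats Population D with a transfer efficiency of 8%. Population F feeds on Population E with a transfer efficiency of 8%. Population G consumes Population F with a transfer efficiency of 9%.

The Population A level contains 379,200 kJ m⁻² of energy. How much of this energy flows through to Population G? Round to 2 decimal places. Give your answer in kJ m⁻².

0.48 kJ m⁻²

Population B: 379200 × 0.11 = 41712 kJ m⁻²
Population C: 41712 × 0.1 = 4171.2 kJ m⁻²
Population D: 4171.2 × 0.2 = 834.24 kJ m⁻²
Population E: 834.24 × 0.08 = 66.7392 kJ m⁻²
Population F: 66.7392 × 0.08 = 5.339136 kJ m⁻²
Population G: 5.339136 × 0.09 = 0.48052224 kJ m⁻²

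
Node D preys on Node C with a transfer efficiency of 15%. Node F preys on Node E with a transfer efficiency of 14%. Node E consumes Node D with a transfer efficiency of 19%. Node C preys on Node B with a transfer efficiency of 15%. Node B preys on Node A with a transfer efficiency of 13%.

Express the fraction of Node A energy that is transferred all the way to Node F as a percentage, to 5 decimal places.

0.00778%

Product of link efficiencies: 0.13 × 0.15 × 0.15 × 0.19 × 0.14 = 0.000077805
As a percentage: 0.000077805 × 100 = 0.00778%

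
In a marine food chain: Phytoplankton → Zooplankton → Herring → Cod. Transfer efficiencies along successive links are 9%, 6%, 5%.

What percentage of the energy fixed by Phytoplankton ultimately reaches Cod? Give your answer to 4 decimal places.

Product of link efficiencies: 0.09 × 0.06 × 0.05 = 0.00027
As a percentage: 0.00027 × 100 = 0.0270%

0.0270%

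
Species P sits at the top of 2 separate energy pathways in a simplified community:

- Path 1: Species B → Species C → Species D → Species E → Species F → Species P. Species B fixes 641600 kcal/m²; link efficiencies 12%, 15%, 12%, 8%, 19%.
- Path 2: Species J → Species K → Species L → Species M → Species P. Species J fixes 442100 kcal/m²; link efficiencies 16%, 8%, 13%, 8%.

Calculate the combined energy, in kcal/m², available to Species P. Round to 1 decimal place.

79.9 kcal/m²

Path 1: 641600 × 0.12 × 0.15 × 0.12 × 0.08 × 0.19 = 21.0650112 kcal/m²
Path 2: 442100 × 0.16 × 0.08 × 0.13 × 0.08 = 58.852352 kcal/m²
Total at Species P: 21.0650112 + 58.852352 = 79.9173632 kcal/m²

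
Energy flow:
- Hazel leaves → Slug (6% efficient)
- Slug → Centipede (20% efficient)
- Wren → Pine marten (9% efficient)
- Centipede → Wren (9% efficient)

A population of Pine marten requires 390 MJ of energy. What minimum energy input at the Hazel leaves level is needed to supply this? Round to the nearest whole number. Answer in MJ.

Cumulative transfer efficiency: 0.06 × 0.2 × 0.09 × 0.09 = 0.0000972
Hazel leaves energy = 390 / 0.0000972 = 4012346 MJ

4012346 MJ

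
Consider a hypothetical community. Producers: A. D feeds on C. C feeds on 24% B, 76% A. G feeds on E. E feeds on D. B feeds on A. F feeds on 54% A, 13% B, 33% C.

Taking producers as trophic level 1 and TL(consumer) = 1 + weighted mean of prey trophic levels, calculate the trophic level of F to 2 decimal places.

2.54

B: 1 + 1 = 2
C: 1 + (0.24×2 + 0.76×1) = 2.24
D: 1 + 2.24 = 3.24
E: 1 + 3.24 = 4.24
F: 1 + (0.54×1 + 0.13×2 + 0.33×2.24) = 2.5392
G: 1 + 4.24 = 5.24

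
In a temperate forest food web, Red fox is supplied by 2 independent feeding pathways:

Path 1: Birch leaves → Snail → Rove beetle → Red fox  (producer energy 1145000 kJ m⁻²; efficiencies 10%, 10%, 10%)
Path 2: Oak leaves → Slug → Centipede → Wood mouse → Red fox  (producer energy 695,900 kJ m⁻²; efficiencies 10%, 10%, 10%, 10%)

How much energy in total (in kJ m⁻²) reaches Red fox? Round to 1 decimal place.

1214.6 kJ m⁻²

Path 1: 1145000 × 0.1 × 0.1 × 0.1 = 1145 kJ m⁻²
Path 2: 695900 × 0.1 × 0.1 × 0.1 × 0.1 = 69.59 kJ m⁻²
Total at Red fox: 1145 + 69.59 = 1214.59 kJ m⁻²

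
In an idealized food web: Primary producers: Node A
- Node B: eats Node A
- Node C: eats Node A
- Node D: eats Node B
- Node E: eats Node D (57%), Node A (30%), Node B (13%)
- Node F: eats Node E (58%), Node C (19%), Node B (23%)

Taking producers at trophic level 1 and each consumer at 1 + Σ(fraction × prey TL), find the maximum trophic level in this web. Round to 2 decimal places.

3.74

Node B: 1 + 1 = 2
Node C: 1 + 1 = 2
Node D: 1 + 2 = 3
Node E: 1 + (0.57×3 + 0.3×1 + 0.13×2) = 3.27
Node F: 1 + (0.58×3.27 + 0.19×2 + 0.23×2) = 3.7366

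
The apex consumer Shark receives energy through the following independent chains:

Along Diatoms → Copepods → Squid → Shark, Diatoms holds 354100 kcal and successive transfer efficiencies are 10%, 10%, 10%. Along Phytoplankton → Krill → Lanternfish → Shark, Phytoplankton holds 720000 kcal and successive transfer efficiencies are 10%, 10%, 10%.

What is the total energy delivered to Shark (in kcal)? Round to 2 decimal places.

Via Diatoms: 354100 × 0.1 × 0.1 × 0.1 = 354.1 kcal
Via Phytoplankton: 720000 × 0.1 × 0.1 × 0.1 = 720 kcal
Total at Shark: 354.1 + 720 = 1074.1 kcal

1074.10 kcal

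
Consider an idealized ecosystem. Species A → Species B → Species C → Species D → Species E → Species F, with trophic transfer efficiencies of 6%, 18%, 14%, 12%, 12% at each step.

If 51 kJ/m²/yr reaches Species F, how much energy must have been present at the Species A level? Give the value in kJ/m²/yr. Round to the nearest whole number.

Cumulative transfer efficiency: 0.06 × 0.18 × 0.14 × 0.12 × 0.12 = 0.0000217728
Species A energy = 51 / 0.0000217728 = 2342372 kJ/m²/yr

2342372 kJ/m²/yr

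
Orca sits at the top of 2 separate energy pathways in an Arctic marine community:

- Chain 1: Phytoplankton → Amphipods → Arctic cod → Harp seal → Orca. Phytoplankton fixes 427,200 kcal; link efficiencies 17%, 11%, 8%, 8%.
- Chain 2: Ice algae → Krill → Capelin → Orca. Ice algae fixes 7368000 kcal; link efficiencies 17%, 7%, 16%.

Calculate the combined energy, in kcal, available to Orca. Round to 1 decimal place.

14079.8 kcal

Chain 1: 427200 × 0.17 × 0.11 × 0.08 × 0.08 = 51.127296 kcal
Chain 2: 7368000 × 0.17 × 0.07 × 0.16 = 14028.672 kcal
Total at Orca: 51.127296 + 14028.672 = 14079.799296 kcal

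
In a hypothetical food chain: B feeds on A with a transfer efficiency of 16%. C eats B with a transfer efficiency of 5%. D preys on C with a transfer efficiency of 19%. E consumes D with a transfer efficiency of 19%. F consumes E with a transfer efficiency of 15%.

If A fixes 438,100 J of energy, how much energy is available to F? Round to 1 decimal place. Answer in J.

B: 438100 × 0.16 = 70096 J
C: 70096 × 0.05 = 3504.8 J
D: 3504.8 × 0.19 = 665.912 J
E: 665.912 × 0.19 = 126.52328 J
F: 126.52328 × 0.15 = 18.978492 J

19.0 J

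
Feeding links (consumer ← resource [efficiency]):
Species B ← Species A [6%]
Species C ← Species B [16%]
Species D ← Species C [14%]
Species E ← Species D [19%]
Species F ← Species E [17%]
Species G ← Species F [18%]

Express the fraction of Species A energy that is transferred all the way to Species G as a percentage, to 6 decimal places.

0.000781%

Product of link efficiencies: 0.06 × 0.16 × 0.14 × 0.19 × 0.17 × 0.18 = 0.000007814016
As a percentage: 0.000007814016 × 100 = 0.000781%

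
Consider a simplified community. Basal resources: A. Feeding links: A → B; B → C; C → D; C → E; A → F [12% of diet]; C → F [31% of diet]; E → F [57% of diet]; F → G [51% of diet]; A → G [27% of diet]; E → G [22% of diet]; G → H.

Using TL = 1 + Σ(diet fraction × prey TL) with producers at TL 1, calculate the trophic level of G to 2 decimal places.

B: 1 + 1 = 2
C: 1 + 2 = 3
D: 1 + 3 = 4
E: 1 + 3 = 4
F: 1 + (0.12×1 + 0.31×3 + 0.57×4) = 4.33
G: 1 + (0.51×4.33 + 0.27×1 + 0.22×4) = 4.3583
H: 1 + 4.3583 = 5.3583

4.36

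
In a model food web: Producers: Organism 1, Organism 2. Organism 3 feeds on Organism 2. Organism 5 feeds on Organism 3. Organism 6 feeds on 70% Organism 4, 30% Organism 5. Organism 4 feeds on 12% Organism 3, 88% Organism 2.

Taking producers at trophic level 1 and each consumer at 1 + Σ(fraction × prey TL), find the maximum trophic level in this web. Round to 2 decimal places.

3.38

Organism 3: 1 + 1 = 2
Organism 4: 1 + (0.12×2 + 0.88×1) = 2.12
Organism 5: 1 + 2 = 3
Organism 6: 1 + (0.7×2.12 + 0.3×3) = 3.384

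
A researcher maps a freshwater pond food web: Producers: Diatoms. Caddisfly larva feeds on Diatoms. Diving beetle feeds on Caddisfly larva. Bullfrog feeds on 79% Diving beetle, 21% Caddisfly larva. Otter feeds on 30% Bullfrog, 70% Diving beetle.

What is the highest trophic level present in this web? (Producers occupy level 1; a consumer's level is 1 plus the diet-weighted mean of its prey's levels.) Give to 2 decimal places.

4.24

Caddisfly larva: 1 + 1 = 2
Diving beetle: 1 + 2 = 3
Bullfrog: 1 + (0.79×3 + 0.21×2) = 3.79
Otter: 1 + (0.3×3.79 + 0.7×3) = 4.237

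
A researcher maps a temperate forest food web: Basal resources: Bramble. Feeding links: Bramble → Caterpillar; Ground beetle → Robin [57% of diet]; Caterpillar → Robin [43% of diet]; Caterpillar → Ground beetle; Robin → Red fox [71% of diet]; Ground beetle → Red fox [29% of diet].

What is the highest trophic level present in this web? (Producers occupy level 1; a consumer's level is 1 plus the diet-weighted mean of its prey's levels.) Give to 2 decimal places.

Caterpillar: 1 + 1 = 2
Ground beetle: 1 + 2 = 3
Robin: 1 + (0.57×3 + 0.43×2) = 3.57
Red fox: 1 + (0.29×3 + 0.71×3.57) = 4.4047

4.40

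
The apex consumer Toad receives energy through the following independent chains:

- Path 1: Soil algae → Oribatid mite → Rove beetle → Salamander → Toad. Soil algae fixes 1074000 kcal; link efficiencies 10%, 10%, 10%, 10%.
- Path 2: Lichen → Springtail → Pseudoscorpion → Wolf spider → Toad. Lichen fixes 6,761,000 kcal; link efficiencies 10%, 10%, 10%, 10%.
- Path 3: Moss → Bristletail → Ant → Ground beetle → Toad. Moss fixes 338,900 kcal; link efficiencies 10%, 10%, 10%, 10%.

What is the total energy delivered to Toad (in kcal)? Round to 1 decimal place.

Path 1: 1074000 × 0.1 × 0.1 × 0.1 × 0.1 = 107.4 kcal
Path 2: 6761000 × 0.1 × 0.1 × 0.1 × 0.1 = 676.1 kcal
Path 3: 338900 × 0.1 × 0.1 × 0.1 × 0.1 = 33.89 kcal
Total at Toad: 107.4 + 676.1 + 33.89 = 817.39 kcal

817.4 kcal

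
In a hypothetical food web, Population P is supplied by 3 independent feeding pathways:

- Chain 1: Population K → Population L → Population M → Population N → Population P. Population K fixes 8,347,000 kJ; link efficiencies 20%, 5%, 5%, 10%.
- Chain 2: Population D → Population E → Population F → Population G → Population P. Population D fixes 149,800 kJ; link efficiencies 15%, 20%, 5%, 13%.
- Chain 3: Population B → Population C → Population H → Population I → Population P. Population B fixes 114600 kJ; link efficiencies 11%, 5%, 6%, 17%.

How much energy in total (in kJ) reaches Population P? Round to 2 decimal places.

Chain 1: 8347000 × 0.2 × 0.05 × 0.05 × 0.1 = 417.35 kJ
Chain 2: 149800 × 0.15 × 0.2 × 0.05 × 0.13 = 29.211 kJ
Chain 3: 114600 × 0.11 × 0.05 × 0.06 × 0.17 = 6.42906 kJ
Total at Population P: 417.35 + 29.211 + 6.42906 = 452.99006 kJ

452.99 kJ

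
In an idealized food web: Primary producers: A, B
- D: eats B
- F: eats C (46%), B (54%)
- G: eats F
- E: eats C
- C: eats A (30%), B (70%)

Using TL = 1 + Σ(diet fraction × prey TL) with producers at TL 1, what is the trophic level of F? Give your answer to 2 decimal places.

C: 1 + (0.3×1 + 0.7×1) = 2
D: 1 + 1 = 2
E: 1 + 2 = 3
F: 1 + (0.46×2 + 0.54×1) = 2.46
G: 1 + 2.46 = 3.46

2.46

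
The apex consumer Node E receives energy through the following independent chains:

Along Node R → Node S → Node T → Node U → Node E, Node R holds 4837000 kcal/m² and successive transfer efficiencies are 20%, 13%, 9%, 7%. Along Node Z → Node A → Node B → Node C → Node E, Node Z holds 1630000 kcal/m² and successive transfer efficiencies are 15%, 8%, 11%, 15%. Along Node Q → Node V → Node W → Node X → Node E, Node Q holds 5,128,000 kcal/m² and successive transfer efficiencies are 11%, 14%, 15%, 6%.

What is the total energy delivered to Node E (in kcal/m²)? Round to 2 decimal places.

Via Node R: 4837000 × 0.2 × 0.13 × 0.09 × 0.07 = 792.3006 kcal/m²
Via Node Z: 1630000 × 0.15 × 0.08 × 0.11 × 0.15 = 322.74 kcal/m²
Via Node Q: 5128000 × 0.11 × 0.14 × 0.15 × 0.06 = 710.7408 kcal/m²
Total at Node E: 792.3006 + 322.74 + 710.7408 = 1825.7814 kcal/m²

1825.78 kcal/m²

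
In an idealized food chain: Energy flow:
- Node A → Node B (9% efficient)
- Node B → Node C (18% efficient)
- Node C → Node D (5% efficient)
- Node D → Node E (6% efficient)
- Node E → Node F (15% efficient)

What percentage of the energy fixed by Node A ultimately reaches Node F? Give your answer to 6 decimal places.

Product of link efficiencies: 0.09 × 0.18 × 0.05 × 0.06 × 0.15 = 0.00000729
As a percentage: 0.00000729 × 100 = 0.000729%

0.000729%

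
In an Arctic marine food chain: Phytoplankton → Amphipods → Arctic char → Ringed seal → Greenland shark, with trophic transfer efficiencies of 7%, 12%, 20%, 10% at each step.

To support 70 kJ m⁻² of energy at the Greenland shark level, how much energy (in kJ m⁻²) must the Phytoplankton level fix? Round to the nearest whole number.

416667 kJ m⁻²

Cumulative transfer efficiency: 0.07 × 0.12 × 0.2 × 0.1 = 0.000168
Phytoplankton energy = 70 / 0.000168 = 416667 kJ m⁻²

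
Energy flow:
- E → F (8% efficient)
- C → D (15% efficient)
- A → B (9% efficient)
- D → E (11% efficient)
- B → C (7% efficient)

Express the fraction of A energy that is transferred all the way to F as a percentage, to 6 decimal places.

Product of link efficiencies: 0.09 × 0.07 × 0.15 × 0.11 × 0.08 = 0.000008316
As a percentage: 0.000008316 × 100 = 0.000832%

0.000832%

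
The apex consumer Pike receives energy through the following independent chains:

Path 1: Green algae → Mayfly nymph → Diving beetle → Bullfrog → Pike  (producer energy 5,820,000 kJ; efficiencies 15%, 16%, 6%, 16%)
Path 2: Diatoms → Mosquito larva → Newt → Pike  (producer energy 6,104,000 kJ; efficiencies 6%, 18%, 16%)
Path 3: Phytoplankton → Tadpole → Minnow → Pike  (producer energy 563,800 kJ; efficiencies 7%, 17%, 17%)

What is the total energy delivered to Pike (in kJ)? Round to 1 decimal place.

Path 1: 5820000 × 0.15 × 0.16 × 0.06 × 0.16 = 1340.928 kJ
Path 2: 6104000 × 0.06 × 0.18 × 0.16 = 10547.712 kJ
Path 3: 563800 × 0.07 × 0.17 × 0.17 = 1140.5674 kJ
Total at Pike: 1340.928 + 10547.712 + 1140.5674 = 13029.2074 kJ

13029.2 kJ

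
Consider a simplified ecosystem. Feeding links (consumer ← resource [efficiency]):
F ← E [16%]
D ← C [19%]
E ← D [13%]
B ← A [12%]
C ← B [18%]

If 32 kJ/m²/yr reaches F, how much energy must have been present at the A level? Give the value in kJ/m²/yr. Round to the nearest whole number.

Cumulative transfer efficiency: 0.12 × 0.18 × 0.19 × 0.13 × 0.16 = 0.0000853632
A energy = 32 / 0.0000853632 = 374869 kJ/m²/yr

374869 kJ/m²/yr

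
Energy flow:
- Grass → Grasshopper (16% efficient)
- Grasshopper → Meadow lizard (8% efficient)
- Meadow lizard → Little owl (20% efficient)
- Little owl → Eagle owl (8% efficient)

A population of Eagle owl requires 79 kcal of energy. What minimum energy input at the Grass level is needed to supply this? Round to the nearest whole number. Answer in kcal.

385742 kcal

Cumulative transfer efficiency: 0.16 × 0.08 × 0.2 × 0.08 = 0.0002048
Grass energy = 79 / 0.0002048 = 385742 kcal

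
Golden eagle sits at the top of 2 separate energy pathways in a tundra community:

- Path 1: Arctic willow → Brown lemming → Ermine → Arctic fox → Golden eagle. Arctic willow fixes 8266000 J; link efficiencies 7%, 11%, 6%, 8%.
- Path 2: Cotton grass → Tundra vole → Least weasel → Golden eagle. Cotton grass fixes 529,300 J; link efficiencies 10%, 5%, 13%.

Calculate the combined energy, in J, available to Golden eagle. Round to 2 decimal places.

Path 1: 8266000 × 0.07 × 0.11 × 0.06 × 0.08 = 305.51136 J
Path 2: 529300 × 0.1 × 0.05 × 0.13 = 344.045 J
Total at Golden eagle: 305.51136 + 344.045 = 649.55636 J

649.56 J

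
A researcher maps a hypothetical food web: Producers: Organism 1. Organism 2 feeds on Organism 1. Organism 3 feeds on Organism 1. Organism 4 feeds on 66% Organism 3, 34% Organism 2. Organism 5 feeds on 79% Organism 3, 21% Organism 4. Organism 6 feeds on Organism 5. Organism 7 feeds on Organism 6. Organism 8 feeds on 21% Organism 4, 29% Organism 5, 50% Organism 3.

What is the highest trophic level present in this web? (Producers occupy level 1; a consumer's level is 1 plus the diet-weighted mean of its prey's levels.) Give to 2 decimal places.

Organism 2: 1 + 1 = 2
Organism 3: 1 + 1 = 2
Organism 4: 1 + (0.66×2 + 0.34×2) = 3
Organism 5: 1 + (0.79×2 + 0.21×3) = 3.21
Organism 6: 1 + 3.21 = 4.21
Organism 7: 1 + 4.21 = 5.21
Organism 8: 1 + (0.21×3 + 0.29×3.21 + 0.5×2) = 3.5609

5.21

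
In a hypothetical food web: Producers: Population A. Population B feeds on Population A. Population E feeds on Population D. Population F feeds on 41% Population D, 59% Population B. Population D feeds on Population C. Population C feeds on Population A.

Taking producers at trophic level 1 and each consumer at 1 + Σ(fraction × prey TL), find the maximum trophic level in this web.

4

Population B: 1 + 1 = 2
Population C: 1 + 1 = 2
Population D: 1 + 2 = 3
Population E: 1 + 3 = 4
Population F: 1 + (0.41×3 + 0.59×2) = 3.41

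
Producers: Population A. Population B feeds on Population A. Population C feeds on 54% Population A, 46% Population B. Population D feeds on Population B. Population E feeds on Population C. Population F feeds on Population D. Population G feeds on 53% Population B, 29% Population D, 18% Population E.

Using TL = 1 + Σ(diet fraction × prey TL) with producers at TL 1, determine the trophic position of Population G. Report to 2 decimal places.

Population B: 1 + 1 = 2
Population C: 1 + (0.54×1 + 0.46×2) = 2.46
Population D: 1 + 2 = 3
Population E: 1 + 2.46 = 3.46
Population F: 1 + 3 = 4
Population G: 1 + (0.53×2 + 0.29×3 + 0.18×3.46) = 3.5528

3.55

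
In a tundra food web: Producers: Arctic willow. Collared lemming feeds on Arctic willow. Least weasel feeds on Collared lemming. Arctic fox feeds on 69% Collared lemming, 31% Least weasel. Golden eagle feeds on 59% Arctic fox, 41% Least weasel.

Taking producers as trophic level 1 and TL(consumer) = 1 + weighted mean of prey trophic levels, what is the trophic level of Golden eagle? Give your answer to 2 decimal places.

Collared lemming: 1 + 1 = 2
Least weasel: 1 + 2 = 3
Arctic fox: 1 + (0.69×2 + 0.31×3) = 3.31
Golden eagle: 1 + (0.59×3.31 + 0.41×3) = 4.1829

4.18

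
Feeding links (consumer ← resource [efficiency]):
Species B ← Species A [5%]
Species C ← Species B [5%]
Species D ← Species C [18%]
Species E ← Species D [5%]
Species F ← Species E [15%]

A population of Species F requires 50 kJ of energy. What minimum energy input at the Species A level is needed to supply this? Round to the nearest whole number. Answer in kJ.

Cumulative transfer efficiency: 0.05 × 0.05 × 0.18 × 0.05 × 0.15 = 0.000003375
Species A energy = 50 / 0.000003375 = 14814815 kJ

14814815 kJ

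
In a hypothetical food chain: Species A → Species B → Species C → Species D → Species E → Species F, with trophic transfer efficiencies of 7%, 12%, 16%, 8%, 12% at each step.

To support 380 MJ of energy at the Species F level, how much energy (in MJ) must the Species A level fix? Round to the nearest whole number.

29451885 MJ

Cumulative transfer efficiency: 0.07 × 0.12 × 0.16 × 0.08 × 0.12 = 0.0000129024
Species A energy = 380 / 0.0000129024 = 29451885 MJ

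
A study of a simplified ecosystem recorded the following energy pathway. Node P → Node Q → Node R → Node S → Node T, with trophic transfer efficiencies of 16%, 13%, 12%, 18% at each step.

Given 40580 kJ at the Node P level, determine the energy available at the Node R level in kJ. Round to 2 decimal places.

Node Q: 40580 × 0.16 = 6492.8 kJ
Node R: 6492.8 × 0.13 = 844.064 kJ

844.06 kJ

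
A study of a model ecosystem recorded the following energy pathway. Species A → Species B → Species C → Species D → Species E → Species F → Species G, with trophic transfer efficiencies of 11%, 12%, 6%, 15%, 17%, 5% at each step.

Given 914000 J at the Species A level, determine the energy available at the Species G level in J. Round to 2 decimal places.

Species B: 914000 × 0.11 = 100540 J
Species C: 100540 × 0.12 = 12064.8 J
Species D: 12064.8 × 0.06 = 723.888 J
Species E: 723.888 × 0.15 = 108.5832 J
Species F: 108.5832 × 0.17 = 18.459144 J
Species G: 18.459144 × 0.05 = 0.9229572 J

0.92 J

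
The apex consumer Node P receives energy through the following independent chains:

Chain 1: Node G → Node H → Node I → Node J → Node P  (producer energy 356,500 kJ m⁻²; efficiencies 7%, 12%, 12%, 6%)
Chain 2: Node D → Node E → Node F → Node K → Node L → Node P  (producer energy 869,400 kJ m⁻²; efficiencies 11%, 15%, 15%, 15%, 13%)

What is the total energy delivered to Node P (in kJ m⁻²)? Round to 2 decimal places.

63.52 kJ m⁻²

Chain 1: 356500 × 0.07 × 0.12 × 0.12 × 0.06 = 21.56112 kJ m⁻²
Chain 2: 869400 × 0.11 × 0.15 × 0.15 × 0.15 × 0.13 = 41.9594175 kJ m⁻²
Total at Node P: 21.56112 + 41.9594175 = 63.5205375 kJ m⁻²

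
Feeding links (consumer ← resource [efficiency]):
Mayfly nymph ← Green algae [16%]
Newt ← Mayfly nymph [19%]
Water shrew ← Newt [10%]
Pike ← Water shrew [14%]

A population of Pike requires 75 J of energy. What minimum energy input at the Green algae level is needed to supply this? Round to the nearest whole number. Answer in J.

Cumulative transfer efficiency: 0.16 × 0.19 × 0.1 × 0.14 = 0.0004256
Green algae energy = 75 / 0.0004256 = 176222 J

176222 J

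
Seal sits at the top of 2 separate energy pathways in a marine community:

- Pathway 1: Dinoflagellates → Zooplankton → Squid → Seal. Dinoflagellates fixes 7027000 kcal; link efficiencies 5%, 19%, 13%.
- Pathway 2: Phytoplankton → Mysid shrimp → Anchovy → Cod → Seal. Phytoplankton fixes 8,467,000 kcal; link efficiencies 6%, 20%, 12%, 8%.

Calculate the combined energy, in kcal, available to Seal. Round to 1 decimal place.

Pathway 1: 7027000 × 0.05 × 0.19 × 0.13 = 8678.345 kcal
Pathway 2: 8467000 × 0.06 × 0.2 × 0.12 × 0.08 = 975.3984 kcal
Total at Seal: 8678.345 + 975.3984 = 9653.7434 kcal

9653.7 kcal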